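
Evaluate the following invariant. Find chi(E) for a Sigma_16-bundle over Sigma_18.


For a fiber bundle F -> E -> B (with CW structure): chi(E) = chi(B) * chi(F).
chi(Sigma_18) = -34, chi(Sigma_16) = -30.
chi(E) = (-34) * (-30) = 1020

1020


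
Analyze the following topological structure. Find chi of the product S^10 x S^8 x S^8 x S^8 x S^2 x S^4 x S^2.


chi is multiplicative: chi(X x Y) = chi(X) chi(Y).
Each even-dim sphere has chi = 2. There are 7 factors.
chi = 2^7 = 128

128


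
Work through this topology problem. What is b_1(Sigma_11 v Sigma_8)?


For a wedge: H_1(A v B) = H_1(A) + H_1(B).
b_1(Sigma_11) = 22, b_1(Sigma_8) = 16.
b_1 = 22 + 16 = 38

38


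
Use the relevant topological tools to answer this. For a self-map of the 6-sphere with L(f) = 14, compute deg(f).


L(f) = 1 + (-1)^6 deg(f) on S^6.
14 = 1 + (-1)^6 * deg(f)
(-1)^6 * deg(f) = 13
deg(f) = 13

13


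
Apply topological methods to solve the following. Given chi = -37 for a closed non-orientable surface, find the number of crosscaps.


chi = 2 - k for closed non-orientable surfaces with k crosscaps.
-37 = 2 - k
k = 2 - (-37) = 39

39


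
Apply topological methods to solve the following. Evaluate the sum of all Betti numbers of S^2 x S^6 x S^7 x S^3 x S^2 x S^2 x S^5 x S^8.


Total Betti number is multiplicative under products.
Each S^d (d>=1) has total Betti number 2.
There are 8 sphere factors.
Total = 2^8 = 256

256


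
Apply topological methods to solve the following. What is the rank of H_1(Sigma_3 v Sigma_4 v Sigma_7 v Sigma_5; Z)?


For a wedge X v Y: reduced H_k(X v Y) = H_k(X) + H_k(Y).
Each Sigma_g contributes b_1 = 2g.
b_1 = 6 + 8 + 14 + 10 = 38

38


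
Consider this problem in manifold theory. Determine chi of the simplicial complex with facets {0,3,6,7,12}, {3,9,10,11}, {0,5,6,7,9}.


Enumerate all faces; f-vector: f_0=9, f_1=23, f_2=23, f_3=11, f_4=2.
chi = sum (-1)^k f_k = 0

0


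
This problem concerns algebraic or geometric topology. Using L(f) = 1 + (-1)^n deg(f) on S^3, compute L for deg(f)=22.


On S^3: L(f) = tr(f_0*) + (-1)^3 tr(f_3*) = 1 + (-1)^3 * deg(f).
L(f) = 1 + (-1)^3 * 22 = 1 + -22 = -21

-21


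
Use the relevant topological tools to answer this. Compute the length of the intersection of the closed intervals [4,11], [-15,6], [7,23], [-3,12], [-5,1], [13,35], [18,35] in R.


Intersection = [max(a_i), min(b_i)] = [18, 1].
Since 18 > 1, the intersection is empty.
Length = 0

0


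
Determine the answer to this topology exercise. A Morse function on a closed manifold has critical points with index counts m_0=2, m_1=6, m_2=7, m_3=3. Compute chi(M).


Morse theory: chi(M) = sum_k (-1)^k m_k where m_k = #(index-k critical points).
= (2) + (-6) + (7) + (-3) = 0

0


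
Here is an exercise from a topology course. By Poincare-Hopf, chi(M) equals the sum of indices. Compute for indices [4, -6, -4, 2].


Poincare-Hopf: chi(M) = sum of indices of zeros.
chi = (4) + (-6) + (-4) + (2) = -4

-4


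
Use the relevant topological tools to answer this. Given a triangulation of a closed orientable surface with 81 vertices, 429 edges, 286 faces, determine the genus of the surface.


chi = V - E + F = 81 - 429 + 286 = -62
For orientable closed surface: chi = 2 - 2g, so g = (2 - chi)/2.
g = (2 - (-62)) / 2 = 64 / 2 = 32

32


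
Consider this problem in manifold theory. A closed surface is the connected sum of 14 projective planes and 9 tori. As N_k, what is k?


Since a >= 1, the sum is non-orientable; each T^2 can be replaced by RP^2 # RP^2 (since T^2#RP^2 = 3RP^2).
Total crosscaps k = 14 + 2*9 = 32.
Check via chi: chi = 14*1 + 9*0 - (14+9-1)*2 = -30 = 2 - k = -30. Consistent.

32


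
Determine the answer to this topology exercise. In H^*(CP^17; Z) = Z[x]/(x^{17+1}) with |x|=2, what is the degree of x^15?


|x| = 2 in H^*(CP^n).
|x^15| = 15 * |x| = 15 * 2 = 30

30


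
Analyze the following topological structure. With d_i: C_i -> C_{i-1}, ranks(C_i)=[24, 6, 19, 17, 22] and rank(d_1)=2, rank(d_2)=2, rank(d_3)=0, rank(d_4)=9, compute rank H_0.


rank H_k = rank(ker d_k) - rank(im d_{k+1}).
rank(ker d_0) = rank(C_0) - rank(d_0) = 24 - 0 = 24.
rank(im d_{0+1}) = 2.
rank H_0 = 24 - 2 = 22

22


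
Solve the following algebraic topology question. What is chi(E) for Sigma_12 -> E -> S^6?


chi(S^6) = 2 (n even), chi(Sigma_12) = 2 - 2*12 = -22.
chi(E) = 2 * (-22) = -44

-44


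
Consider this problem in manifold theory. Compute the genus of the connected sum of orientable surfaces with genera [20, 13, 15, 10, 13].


Genus is additive under connected sum of orientable surfaces.
g = 20 + 13 + 15 + 10 + 13 = 71

71


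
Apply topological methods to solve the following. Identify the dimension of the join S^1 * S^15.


Join of spheres: S^m * S^n = S^{m+n+1}.
dim = 1 + 15 + 1 = 17

17


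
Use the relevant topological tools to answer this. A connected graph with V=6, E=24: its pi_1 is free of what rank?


For a connected graph: rank(pi_1) = b_1 = E - V + 1 = 1 - chi.
chi = V - E = 6 - 24 = -18.
rank = 1 - (-18) = 24 - 6 + 1 = 19

19


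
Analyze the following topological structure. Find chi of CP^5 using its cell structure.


CP^5 has one cell in each even dimension 0, 2, ..., 2*5 (5+1 cells total).
All cells are even-dimensional, so chi = number of cells.
chi = 5 + 1 = 6

6


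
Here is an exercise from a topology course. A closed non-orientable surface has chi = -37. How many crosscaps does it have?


chi = 2 - k for closed non-orientable surfaces with k crosscaps.
-37 = 2 - k
k = 2 - (-37) = 39

39


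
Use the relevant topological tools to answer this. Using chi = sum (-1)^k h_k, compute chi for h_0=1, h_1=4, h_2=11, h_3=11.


Handles of index k contribute (-1)^k to chi (same as CW cells).
chi = (1) + (-4) + (11) + (-11) = -3

-3


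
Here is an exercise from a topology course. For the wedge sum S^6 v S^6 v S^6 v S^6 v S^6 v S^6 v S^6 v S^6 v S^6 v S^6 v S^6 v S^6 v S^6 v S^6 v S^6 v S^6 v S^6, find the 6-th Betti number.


For a wedge of spheres, H_k (k>0) is free on one generator per sphere of dimension k.
Spheres of dimension 6: count = 17.
b_6 = 17

17


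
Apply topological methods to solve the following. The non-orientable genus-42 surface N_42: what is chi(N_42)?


For a non-orientable closed surface with k crosscaps: chi = 2 - k.
Here k = 42.
chi = 2 - 42 = -40

-40


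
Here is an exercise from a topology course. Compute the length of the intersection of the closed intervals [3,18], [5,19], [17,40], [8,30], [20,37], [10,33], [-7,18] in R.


Intersection = [max(a_i), min(b_i)] = [20, 18].
Since 20 > 18, the intersection is empty.
Length = 0

0


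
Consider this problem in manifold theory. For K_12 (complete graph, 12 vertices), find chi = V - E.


K_12: V = 12, E = C(12,2) = 66.
chi = V - E = 12 - 66 = -54

-54


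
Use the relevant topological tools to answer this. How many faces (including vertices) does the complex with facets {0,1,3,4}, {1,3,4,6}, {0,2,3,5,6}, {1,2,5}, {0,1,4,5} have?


Each maximal simplex on m vertices has 2^m - 1 nonempty faces.
Take the union (dedupe shared faces).
Total distinct faces = 57

57


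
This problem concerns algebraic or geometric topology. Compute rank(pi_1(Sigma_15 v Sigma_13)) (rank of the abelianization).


For a wedge: H_1(A v B) = H_1(A) + H_1(B).
b_1(Sigma_15) = 30, b_1(Sigma_13) = 26.
b_1 = 30 + 26 = 56

56


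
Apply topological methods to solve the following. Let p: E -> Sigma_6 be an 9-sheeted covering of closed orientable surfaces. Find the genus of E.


For an n-sheeted cover: chi(E) = n * chi(B).
chi(Sigma_6) = 2 - 2*6 = -10.
chi(E) = 9 * (-10) = -90.
genus(E) = (2 - chi(E))/2 = (2 - (-90))/2 = 92/2 = 46

46


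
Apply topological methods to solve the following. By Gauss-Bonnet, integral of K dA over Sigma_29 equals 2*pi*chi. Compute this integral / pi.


Gauss-Bonnet: integral K dA = 2*pi*chi(M).
chi(Sigma_29) = 2 - 2*29 = -56.
(integral K dA)/pi = 2*chi = 2*(-56) = -112

-112


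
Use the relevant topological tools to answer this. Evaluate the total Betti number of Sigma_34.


For Sigma_34: b_0 = 1, b_1 = 2g = 68, b_2 = 1.
Total = 1 + 68 + 1 = 70

70


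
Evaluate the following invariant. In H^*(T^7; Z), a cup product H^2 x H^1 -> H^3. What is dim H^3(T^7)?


Cup product: H^p x H^q -> H^{p+q}; here p+q = 2+1 = 3.
rank H^k(T^n) = C(n,k).
C(7,3) = 35

35


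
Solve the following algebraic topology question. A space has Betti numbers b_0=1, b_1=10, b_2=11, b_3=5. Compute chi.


chi = sum_k (-1)^k b_k.
= (1) + (-10) + (11) + (-5)
= -3

-3


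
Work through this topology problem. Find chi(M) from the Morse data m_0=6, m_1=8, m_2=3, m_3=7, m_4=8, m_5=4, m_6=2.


Morse theory: chi(M) = sum_k (-1)^k m_k where m_k = #(index-k critical points).
= (6) + (-8) + (3) + (-7) + (8) + (-4) + (2) = 0

0


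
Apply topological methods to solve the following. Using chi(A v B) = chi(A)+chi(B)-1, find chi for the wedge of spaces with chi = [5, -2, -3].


chi(A v B) = chi(A) + chi(B) - 1 (one point identified).
For 3 spaces: chi = (sum chi_i) - (3 - 1).
sum = 0; chi = 0 - 2 = -2

-2


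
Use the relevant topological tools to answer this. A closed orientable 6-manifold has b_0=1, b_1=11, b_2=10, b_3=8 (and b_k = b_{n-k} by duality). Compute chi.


By Poincare duality b_k = b_{6-k}, so full Betti numbers: b_0=1, b_1=11, b_2=10, b_3=8, b_4=10, b_5=11, b_6=1.
chi = sum (-1)^k b_k = -8

-8


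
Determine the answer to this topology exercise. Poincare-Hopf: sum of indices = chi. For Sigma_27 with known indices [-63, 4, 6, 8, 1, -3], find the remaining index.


Poincare-Hopf: sum of indices = chi(M).
chi(Sigma_27) = 2 - 2*27 = -52.
Sum of known indices = -47.
x = chi - (sum known) = -52 - (-47) = -5

-5


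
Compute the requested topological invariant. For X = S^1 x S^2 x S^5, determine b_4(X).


Each S^d has Poincare polynomial 1 + t^d.
The product S^1 x S^2 x S^5 has Poincare polynomial prod(1+t^d_i).
Expanding: b_0=1, b_1=1, b_2=1, b_3=1, b_5=1, b_6=1, b_7=1, b_8=1.
b_4 = 0

0


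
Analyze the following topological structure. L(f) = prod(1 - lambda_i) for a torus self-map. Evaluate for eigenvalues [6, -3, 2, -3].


For a torus self-map: L(f) = det(I - A) where A acts on H_1.
L(f) = (1-6) * (1--3) * (1-2) * (1--3) = -5 * 4 * -1 * 4 = 80

80


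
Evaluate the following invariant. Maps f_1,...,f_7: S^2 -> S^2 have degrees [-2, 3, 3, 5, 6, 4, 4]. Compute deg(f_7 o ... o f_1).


Degree is multiplicative: deg(composition) = product of degrees.
= (-2) * (3) * (3) * (5) * (6) * (4) * (4) = -8640

-8640


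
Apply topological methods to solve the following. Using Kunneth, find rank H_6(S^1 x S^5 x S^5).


Each S^d has Poincare polynomial 1 + t^d.
The product S^1 x S^5 x S^5 has Poincare polynomial prod(1+t^d_i).
Expanding: b_0=1, b_1=1, b_5=2, b_6=2, b_10=1, b_11=1.
b_6 = 2

2


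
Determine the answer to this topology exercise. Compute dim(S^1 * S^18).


Join of spheres: S^m * S^n = S^{m+n+1}.
dim = 1 + 18 + 1 = 20

20


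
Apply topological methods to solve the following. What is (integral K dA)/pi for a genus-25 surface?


Gauss-Bonnet: integral K dA = 2*pi*chi(M).
chi(Sigma_25) = 2 - 2*25 = -48.
(integral K dA)/pi = 2*chi = 2*(-48) = -96

-96


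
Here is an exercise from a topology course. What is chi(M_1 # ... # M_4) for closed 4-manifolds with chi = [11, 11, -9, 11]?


For n-manifolds: chi(A#B) = chi(A) + chi(B) - chi(S^4).
chi(S^4) = 1 + (-1)^4 = 2.
chi(#) = (sum chi_i) - (4-1)*chi(S^4) = 24 - 3*2 = 18

18


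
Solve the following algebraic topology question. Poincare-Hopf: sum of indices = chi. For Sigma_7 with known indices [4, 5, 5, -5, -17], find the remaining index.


Poincare-Hopf: sum of indices = chi(M).
chi(Sigma_7) = 2 - 2*7 = -12.
Sum of known indices = -8.
x = chi - (sum known) = -12 - (-8) = -4

-4


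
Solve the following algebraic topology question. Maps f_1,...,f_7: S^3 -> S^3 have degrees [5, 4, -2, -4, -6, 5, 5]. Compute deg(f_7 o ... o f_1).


Degree is multiplicative: deg(composition) = product of degrees.
= (5) * (4) * (-2) * (-4) * (-6) * (5) * (5) = -24000

-24000


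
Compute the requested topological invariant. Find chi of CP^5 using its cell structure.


CP^5 has one cell in each even dimension 0, 2, ..., 2*5 (5+1 cells total).
All cells are even-dimensional, so chi = number of cells.
chi = 5 + 1 = 6

6


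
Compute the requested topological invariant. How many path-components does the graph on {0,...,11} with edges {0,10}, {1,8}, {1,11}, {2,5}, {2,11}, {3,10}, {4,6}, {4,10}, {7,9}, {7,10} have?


Run DFS/union-find over 12 vertices.
V = 12, E = 10.
Number of components = 2

2


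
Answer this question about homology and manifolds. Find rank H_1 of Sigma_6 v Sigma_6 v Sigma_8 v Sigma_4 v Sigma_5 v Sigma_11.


For a wedge X v Y: reduced H_k(X v Y) = H_k(X) + H_k(Y).
Each Sigma_g contributes b_1 = 2g.
b_1 = 12 + 12 + 16 + 8 + 10 + 22 = 80

80


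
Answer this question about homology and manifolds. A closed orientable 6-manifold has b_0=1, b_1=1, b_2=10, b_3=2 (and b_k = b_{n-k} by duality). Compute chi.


By Poincare duality b_k = b_{6-k}, so full Betti numbers: b_0=1, b_1=1, b_2=10, b_3=2, b_4=10, b_5=1, b_6=1.
chi = sum (-1)^k b_k = 18

18


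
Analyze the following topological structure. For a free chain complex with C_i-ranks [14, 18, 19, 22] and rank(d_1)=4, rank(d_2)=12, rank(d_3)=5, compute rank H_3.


rank H_k = rank(ker d_k) - rank(im d_{k+1}).
rank(ker d_3) = rank(C_3) - rank(d_3) = 22 - 5 = 17.
rank(im d_{3+1}) = 0.
rank H_3 = 17 - 0 = 17

17


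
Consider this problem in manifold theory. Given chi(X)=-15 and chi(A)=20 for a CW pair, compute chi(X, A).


Relative Euler characteristic: chi(X, A) = chi(X) - chi(A).
= -15 - (20) = -35

-35


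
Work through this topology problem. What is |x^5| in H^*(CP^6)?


|x| = 2 in H^*(CP^n).
|x^5| = 5 * |x| = 5 * 2 = 10

10


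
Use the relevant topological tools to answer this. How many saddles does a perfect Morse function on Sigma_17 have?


A perfect Morse function has m_k = b_k.
For Sigma_17: b_0=1, b_1=2g=34, b_2=1.
Saddles m_1 = 2g = 34

34


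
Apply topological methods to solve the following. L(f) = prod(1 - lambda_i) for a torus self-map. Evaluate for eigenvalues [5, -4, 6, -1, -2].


For a torus self-map: L(f) = det(I - A) where A acts on H_1.
L(f) = (1-5) * (1--4) * (1-6) * (1--1) * (1--2) = -4 * 5 * -5 * 2 * 3 = 600

600


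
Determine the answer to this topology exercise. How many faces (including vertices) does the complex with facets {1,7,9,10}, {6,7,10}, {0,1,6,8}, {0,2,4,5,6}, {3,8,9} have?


Each maximal simplex on m vertices has 2^m - 1 nonempty faces.
Take the union (dedupe shared faces).
Total distinct faces = 65

65


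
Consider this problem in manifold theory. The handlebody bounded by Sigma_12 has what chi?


A genus-g handlebody deformation retracts to a wedge of g circles.
chi(vee_g S^1) = 1 - g.
chi(H_12) = 1 - 12 = -11

-11


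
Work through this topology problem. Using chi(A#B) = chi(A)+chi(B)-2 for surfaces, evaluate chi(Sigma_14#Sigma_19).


chi(Sigma_14) = 2 - 2*14 = -26
chi(Sigma_19) = 2 - 2*19 = -36
For surfaces: chi(A#B) = chi(A) + chi(B) - 2.
chi = -26 + -36 - 2 = -64

-64


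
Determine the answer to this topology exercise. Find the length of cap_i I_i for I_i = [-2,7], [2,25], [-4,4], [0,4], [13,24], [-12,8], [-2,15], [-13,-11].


Intersection = [max(a_i), min(b_i)] = [13, -11].
Since 13 > -11, the intersection is empty.
Length = 0

0


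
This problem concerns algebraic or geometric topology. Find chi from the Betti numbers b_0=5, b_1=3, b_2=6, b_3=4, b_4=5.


chi = sum_k (-1)^k b_k.
= (5) + (-3) + (6) + (-4) + (5)
= 9

9


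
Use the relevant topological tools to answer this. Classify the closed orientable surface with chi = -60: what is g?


chi = 2 - 2g for closed orientable surfaces.
-60 = 2 - 2g
2g = 2 - (-60) = 62
g = 31

31


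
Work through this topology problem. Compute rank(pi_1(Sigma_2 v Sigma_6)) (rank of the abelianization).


For a wedge: H_1(A v B) = H_1(A) + H_1(B).
b_1(Sigma_2) = 4, b_1(Sigma_6) = 12.
b_1 = 4 + 12 = 16

16


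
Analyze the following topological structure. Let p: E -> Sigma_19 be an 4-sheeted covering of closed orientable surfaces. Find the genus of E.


For an n-sheeted cover: chi(E) = n * chi(B).
chi(Sigma_19) = 2 - 2*19 = -36.
chi(E) = 4 * (-36) = -144.
genus(E) = (2 - chi(E))/2 = (2 - (-144))/2 = 146/2 = 73

73


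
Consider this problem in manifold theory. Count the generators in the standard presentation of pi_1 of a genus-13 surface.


Standard presentation: pi_1(Sigma_g) = <a_1,b_1,...,a_g,b_g | [a_1,b_1]...[a_g,b_g] = 1>.
Number of generators = 2g = 2*13 = 26

26


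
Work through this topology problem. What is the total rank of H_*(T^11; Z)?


b_k(T^11) = C(11,k), so the sum over k is sum_k C(11,k) = 2^11.
Total = 2^11 = 2048

2048


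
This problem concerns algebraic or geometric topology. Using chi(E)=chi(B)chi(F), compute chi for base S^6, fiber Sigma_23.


chi(S^6) = 2 (n even), chi(Sigma_23) = 2 - 2*23 = -44.
chi(E) = 2 * (-44) = -88

-88


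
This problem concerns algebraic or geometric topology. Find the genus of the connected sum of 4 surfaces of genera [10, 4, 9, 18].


Genus is additive under connected sum of orientable surfaces.
g = 10 + 4 + 9 + 18 = 41

41


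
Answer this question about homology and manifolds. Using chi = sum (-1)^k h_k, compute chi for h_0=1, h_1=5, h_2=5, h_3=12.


Handles of index k contribute (-1)^k to chi (same as CW cells).
chi = (1) + (-5) + (5) + (-12) = -11

-11


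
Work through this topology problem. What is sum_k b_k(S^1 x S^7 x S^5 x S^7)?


Total Betti number is multiplicative under products.
Each S^d (d>=1) has total Betti number 2.
There are 4 sphere factors.
Total = 2^4 = 16

16


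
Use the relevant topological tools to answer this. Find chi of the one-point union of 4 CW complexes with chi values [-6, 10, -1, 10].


chi(A v B) = chi(A) + chi(B) - 1 (one point identified).
For 4 spaces: chi = (sum chi_i) - (4 - 1).
sum = 13; chi = 13 - 3 = 10

10


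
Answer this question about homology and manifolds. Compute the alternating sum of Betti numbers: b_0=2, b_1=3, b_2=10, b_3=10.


chi = sum_k (-1)^k b_k.
= (2) + (-3) + (10) + (-10)
= -1

-1


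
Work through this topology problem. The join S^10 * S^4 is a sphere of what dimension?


Join of spheres: S^m * S^n = S^{m+n+1}.
dim = 10 + 4 + 1 = 15

15


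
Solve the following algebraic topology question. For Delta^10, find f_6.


Delta^10 has 10+1 vertices. A 6-face is a choice of 6+1 vertices.
f_6 = C(10+1, 6+1) = C(11,7) = 330

330


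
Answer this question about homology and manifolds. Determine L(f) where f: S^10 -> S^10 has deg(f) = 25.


On S^10: L(f) = tr(f_0*) + (-1)^10 tr(f_10*) = 1 + (-1)^10 * deg(f).
L(f) = 1 + (-1)^10 * 25 = 1 + 25 = 26

26


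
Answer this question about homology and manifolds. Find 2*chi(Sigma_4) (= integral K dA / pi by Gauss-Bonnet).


Gauss-Bonnet: integral K dA = 2*pi*chi(M).
chi(Sigma_4) = 2 - 2*4 = -6.
(integral K dA)/pi = 2*chi = 2*(-6) = -12

-12


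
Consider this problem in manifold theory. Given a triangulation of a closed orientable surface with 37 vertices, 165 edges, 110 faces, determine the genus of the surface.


chi = V - E + F = 37 - 165 + 110 = -18
For orientable closed surface: chi = 2 - 2g, so g = (2 - chi)/2.
g = (2 - (-18)) / 2 = 20 / 2 = 10

10


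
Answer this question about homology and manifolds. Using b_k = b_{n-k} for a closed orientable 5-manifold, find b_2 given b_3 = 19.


Poincare duality for closed orientable n-manifolds: b_k = b_{n-k}.
Here n = 5, so b_2 = b_3 = 19

19


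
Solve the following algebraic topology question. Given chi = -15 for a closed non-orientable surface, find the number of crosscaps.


chi = 2 - k for closed non-orientable surfaces with k crosscaps.
-15 = 2 - k
k = 2 - (-15) = 17

17


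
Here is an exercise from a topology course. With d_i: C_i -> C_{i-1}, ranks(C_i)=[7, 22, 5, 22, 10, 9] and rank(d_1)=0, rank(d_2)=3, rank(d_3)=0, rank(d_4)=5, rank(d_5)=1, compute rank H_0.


rank H_k = rank(ker d_k) - rank(im d_{k+1}).
rank(ker d_0) = rank(C_0) - rank(d_0) = 7 - 0 = 7.
rank(im d_{0+1}) = 0.
rank H_0 = 7 - 0 = 7

7


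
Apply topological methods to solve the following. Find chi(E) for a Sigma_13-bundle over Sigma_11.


For a fiber bundle F -> E -> B (with CW structure): chi(E) = chi(B) * chi(F).
chi(Sigma_11) = -20, chi(Sigma_13) = -24.
chi(E) = (-20) * (-24) = 480

480


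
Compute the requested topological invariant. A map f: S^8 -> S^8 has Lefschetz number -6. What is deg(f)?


L(f) = 1 + (-1)^8 deg(f) on S^8.
-6 = 1 + (-1)^8 * deg(f)
(-1)^8 * deg(f) = -7
deg(f) = -7

-7


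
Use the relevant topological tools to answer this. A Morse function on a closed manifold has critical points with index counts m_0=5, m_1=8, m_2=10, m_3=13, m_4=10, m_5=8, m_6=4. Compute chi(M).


Morse theory: chi(M) = sum_k (-1)^k m_k where m_k = #(index-k critical points).
= (5) + (-8) + (10) + (-13) + (10) + (-8) + (4) = 0

0


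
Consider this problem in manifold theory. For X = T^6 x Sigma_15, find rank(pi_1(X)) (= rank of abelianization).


pi_1(A x B) = pi_1(A) x pi_1(B); rank of abelianization = b_1.
b_1(T^6) = 6, b_1(Sigma_15) = 2*15 = 30.
b_1(product) = 6 + 30 = 36

36


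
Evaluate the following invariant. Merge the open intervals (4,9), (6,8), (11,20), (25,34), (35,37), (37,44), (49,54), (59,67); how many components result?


Sort and merge overlapping open intervals.
Merged: (4,9), (11,20), (25,34), (35,37), (37,44), (49,54), (59,67).
Number of components = 7

7


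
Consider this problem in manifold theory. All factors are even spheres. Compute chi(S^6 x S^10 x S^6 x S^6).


chi is multiplicative: chi(X x Y) = chi(X) chi(Y).
Each even-dim sphere has chi = 2. There are 4 factors.
chi = 2^4 = 16

16


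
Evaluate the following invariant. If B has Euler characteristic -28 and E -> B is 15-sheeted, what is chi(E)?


For a finite covering: chi(E) = (number of sheets) * chi(B).
chi(E) = 15 * (-28) = -420

-420


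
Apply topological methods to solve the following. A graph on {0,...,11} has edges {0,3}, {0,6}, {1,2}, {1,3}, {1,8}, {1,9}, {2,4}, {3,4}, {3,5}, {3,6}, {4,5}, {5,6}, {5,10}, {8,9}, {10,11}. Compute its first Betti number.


b_1 = E - V + (number of components).
E = 15, V = 12, components = 2.
b_1 = 15 - 12 + 2 = 5

5


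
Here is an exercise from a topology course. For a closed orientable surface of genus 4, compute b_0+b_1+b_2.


For Sigma_4: b_0 = 1, b_1 = 2g = 8, b_2 = 1.
Total = 1 + 8 + 1 = 10

10


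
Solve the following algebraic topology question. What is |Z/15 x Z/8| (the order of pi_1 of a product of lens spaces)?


pi_1(X x Y) = pi_1(X) x pi_1(Y).
pi_1(L(15,1)) = Z/15, pi_1(L(8,1)) = Z/8.
|Z/15 x Z/8| = 15 * 8 = 120

120


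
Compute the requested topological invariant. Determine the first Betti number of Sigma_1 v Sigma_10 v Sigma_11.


For a wedge X v Y: reduced H_k(X v Y) = H_k(X) + H_k(Y).
Each Sigma_g contributes b_1 = 2g.
b_1 = 2 + 20 + 22 = 44

44


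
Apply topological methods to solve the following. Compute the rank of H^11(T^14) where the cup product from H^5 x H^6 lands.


Cup product: H^p x H^q -> H^{p+q}; here p+q = 5+6 = 11.
rank H^k(T^n) = C(n,k).
C(14,11) = 364

364


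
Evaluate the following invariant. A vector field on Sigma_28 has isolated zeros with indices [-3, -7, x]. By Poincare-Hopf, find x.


Poincare-Hopf: sum of indices = chi(M).
chi(Sigma_28) = 2 - 2*28 = -54.
Sum of known indices = -10.
x = chi - (sum known) = -54 - (-10) = -44

-44


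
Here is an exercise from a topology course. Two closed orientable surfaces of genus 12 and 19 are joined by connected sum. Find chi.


chi(Sigma_12) = 2 - 2*12 = -22
chi(Sigma_19) = 2 - 2*19 = -36
For surfaces: chi(A#B) = chi(A) + chi(B) - 2.
chi = -22 + -36 - 2 = -60

-60


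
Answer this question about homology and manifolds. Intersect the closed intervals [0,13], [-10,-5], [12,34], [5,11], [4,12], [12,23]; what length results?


Intersection = [max(a_i), min(b_i)] = [12, -5].
Since 12 > -5, the intersection is empty.
Length = 0

0


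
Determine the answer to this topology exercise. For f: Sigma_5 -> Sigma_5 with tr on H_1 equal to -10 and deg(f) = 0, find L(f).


L(f) = tr(f_0*) - tr(f_1*) + tr(f_2*).
= 1 - (-10) + (0)
= 11

11


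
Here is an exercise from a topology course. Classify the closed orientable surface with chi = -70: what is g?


chi = 2 - 2g for closed orientable surfaces.
-70 = 2 - 2g
2g = 2 - (-70) = 72
g = 36

36


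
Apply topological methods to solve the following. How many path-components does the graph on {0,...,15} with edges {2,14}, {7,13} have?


Run DFS/union-find over 16 vertices.
V = 16, E = 2.
Number of components = 14

14


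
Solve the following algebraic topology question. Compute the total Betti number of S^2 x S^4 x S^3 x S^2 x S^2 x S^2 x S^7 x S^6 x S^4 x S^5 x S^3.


Total Betti number is multiplicative under products.
Each S^d (d>=1) has total Betti number 2.
There are 11 sphere factors.
Total = 2^11 = 2048

2048


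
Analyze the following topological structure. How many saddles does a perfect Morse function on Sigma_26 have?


A perfect Morse function has m_k = b_k.
For Sigma_26: b_0=1, b_1=2g=52, b_2=1.
Saddles m_1 = 2g = 52

52


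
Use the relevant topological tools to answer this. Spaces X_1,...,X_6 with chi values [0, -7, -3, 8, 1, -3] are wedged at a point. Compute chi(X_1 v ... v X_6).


chi(A v B) = chi(A) + chi(B) - 1 (one point identified).
For 6 spaces: chi = (sum chi_i) - (6 - 1).
sum = -4; chi = -4 - 5 = -9

-9


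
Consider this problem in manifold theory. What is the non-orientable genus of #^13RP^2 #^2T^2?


Since a >= 1, the sum is non-orientable; each T^2 can be replaced by RP^2 # RP^2 (since T^2#RP^2 = 3RP^2).
Total crosscaps k = 13 + 2*2 = 17.
Check via chi: chi = 13*1 + 2*0 - (13+2-1)*2 = -15 = 2 - k = -15. Consistent.

17


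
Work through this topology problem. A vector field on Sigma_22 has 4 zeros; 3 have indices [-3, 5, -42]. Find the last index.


Poincare-Hopf: sum of indices = chi(M).
chi(Sigma_22) = 2 - 2*22 = -42.
Sum of known indices = -40.
x = chi - (sum known) = -42 - (-40) = -2

-2


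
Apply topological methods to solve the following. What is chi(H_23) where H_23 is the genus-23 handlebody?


A genus-g handlebody deformation retracts to a wedge of g circles.
chi(vee_g S^1) = 1 - g.
chi(H_23) = 1 - 23 = -22

-22


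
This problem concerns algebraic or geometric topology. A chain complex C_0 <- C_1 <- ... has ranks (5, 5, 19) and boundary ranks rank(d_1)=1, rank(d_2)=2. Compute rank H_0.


rank H_k = rank(ker d_k) - rank(im d_{k+1}).
rank(ker d_0) = rank(C_0) - rank(d_0) = 5 - 0 = 5.
rank(im d_{0+1}) = 1.
rank H_0 = 5 - 1 = 4

4


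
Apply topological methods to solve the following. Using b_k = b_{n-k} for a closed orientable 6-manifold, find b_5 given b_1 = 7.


Poincare duality for closed orientable n-manifolds: b_k = b_{n-k}.
Here n = 6, so b_5 = b_1 = 7

7


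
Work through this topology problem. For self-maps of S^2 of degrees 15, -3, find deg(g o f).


Degree is multiplicative under composition: deg(g o f) = deg(g) * deg(f).
= -3 * 15 = -45

-45


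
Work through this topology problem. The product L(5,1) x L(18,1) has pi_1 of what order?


pi_1(X x Y) = pi_1(X) x pi_1(Y).
pi_1(L(5,1)) = Z/5, pi_1(L(18,1)) = Z/18.
|Z/5 x Z/18| = 5 * 18 = 90

90


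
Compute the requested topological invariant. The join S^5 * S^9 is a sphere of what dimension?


Join of spheres: S^m * S^n = S^{m+n+1}.
dim = 5 + 9 + 1 = 15

15


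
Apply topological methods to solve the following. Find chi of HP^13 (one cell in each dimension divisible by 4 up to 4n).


HP^13 has one cell in each dimension 0, 4, ..., 4*13 (13+1 cells, all even-dim).
chi = 13 + 1 = 14

14


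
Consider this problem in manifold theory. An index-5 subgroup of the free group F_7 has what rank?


Nielsen-Schreier: an index-n subgroup of F_r is free of rank 1 + n(r-1).
Equivalently: chi(cover) = n*chi(base); chi(vee_r S^1) = 1 - 7 = -6.
chi(E) = 5*(-6) = -30; rank = 1 - chi(E) = 1 - (-30) = 31.
rank = 1 + 5*(7-1) = 1 + 30 = 31

31


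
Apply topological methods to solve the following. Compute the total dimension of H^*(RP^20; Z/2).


H^k(RP^20; Z/2) = Z/2 for each 0 <= k <= 20.
Total dimension = 20 + 1 = 21

21


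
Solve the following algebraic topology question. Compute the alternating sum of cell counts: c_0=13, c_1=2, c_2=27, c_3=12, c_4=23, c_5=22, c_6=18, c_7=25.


chi = sum_k (-1)^k c_k.
= (-1)^0*13 + (-1)^1*2 + (-1)^2*27 + (-1)^3*12 + (-1)^4*23 + (-1)^5*22 + (-1)^6*18 + (-1)^7*25
= (13) + (-2) + (27) + (-12) + (23) + (-22) + (18) + (-25)
= 20

20


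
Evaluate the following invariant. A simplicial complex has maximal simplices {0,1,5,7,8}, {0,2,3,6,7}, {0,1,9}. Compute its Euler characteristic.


Enumerate all faces; f-vector: f_0=9, f_1=21, f_2=21, f_3=10, f_4=2.
chi = sum (-1)^k f_k = 1

1


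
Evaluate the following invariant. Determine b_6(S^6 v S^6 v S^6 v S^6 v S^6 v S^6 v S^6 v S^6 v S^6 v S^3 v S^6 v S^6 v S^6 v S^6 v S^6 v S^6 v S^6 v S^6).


For a wedge of spheres, H_k (k>0) is free on one generator per sphere of dimension k.
Spheres of dimension 6: count = 17.
b_6 = 17

17


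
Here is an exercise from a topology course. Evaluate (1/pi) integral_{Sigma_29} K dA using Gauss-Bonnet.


Gauss-Bonnet: integral K dA = 2*pi*chi(M).
chi(Sigma_29) = 2 - 2*29 = -56.
(integral K dA)/pi = 2*chi = 2*(-56) = -112

-112


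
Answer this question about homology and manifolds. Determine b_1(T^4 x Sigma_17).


pi_1(A x B) = pi_1(A) x pi_1(B); rank of abelianization = b_1.
b_1(T^4) = 4, b_1(Sigma_17) = 2*17 = 34.
b_1(product) = 4 + 34 = 38

38


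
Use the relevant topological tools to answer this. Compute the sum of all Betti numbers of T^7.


b_k(T^7) = C(7,k), so the sum over k is sum_k C(7,k) = 2^7.
Total = 2^7 = 128

128


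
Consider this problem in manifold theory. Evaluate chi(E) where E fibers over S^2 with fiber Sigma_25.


chi(S^2) = 2 (n even), chi(Sigma_25) = 2 - 2*25 = -48.
chi(E) = 2 * (-48) = -96

-96


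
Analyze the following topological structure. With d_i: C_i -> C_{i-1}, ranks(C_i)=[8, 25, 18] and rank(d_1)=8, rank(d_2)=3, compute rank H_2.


rank H_k = rank(ker d_k) - rank(im d_{k+1}).
rank(ker d_2) = rank(C_2) - rank(d_2) = 18 - 3 = 15.
rank(im d_{2+1}) = 0.
rank H_2 = 15 - 0 = 15

15


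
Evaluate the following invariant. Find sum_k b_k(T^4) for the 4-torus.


b_k(T^4) = C(4,k), so the sum over k is sum_k C(4,k) = 2^4.
Total = 2^4 = 16

16


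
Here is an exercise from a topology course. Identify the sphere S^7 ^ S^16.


S^m ^ S^n = S^{m+n}.
k = 7 + 16 = 23

23


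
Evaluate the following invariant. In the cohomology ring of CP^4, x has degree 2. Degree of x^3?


|x| = 2 in H^*(CP^n).
|x^3| = 3 * |x| = 3 * 2 = 6

6


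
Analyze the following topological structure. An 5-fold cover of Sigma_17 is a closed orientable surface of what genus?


For an n-sheeted cover: chi(E) = n * chi(B).
chi(Sigma_17) = 2 - 2*17 = -32.
chi(E) = 5 * (-32) = -160.
genus(E) = (2 - chi(E))/2 = (2 - (-160))/2 = 162/2 = 81

81


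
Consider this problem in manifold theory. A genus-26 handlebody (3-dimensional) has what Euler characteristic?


A genus-g handlebody deformation retracts to a wedge of g circles.
chi(vee_g S^1) = 1 - g.
chi(H_26) = 1 - 26 = -25

-25


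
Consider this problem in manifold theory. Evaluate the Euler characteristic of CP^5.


CP^5 has one cell in each even dimension 0, 2, ..., 2*5 (5+1 cells total).
All cells are even-dimensional, so chi = number of cells.
chi = 5 + 1 = 6

6


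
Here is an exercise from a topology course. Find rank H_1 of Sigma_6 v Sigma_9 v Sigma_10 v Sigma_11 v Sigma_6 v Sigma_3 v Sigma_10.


For a wedge X v Y: reduced H_k(X v Y) = H_k(X) + H_k(Y).
Each Sigma_g contributes b_1 = 2g.
b_1 = 12 + 18 + 20 + 22 + 12 + 6 + 20 = 110

110


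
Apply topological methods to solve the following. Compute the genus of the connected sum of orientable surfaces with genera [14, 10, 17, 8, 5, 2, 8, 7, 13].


Genus is additive under connected sum of orientable surfaces.
g = 14 + 10 + 17 + 8 + 5 + 2 + 8 + 7 + 13 = 84

84


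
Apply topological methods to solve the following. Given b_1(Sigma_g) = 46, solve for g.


For a closed orientable surface: b_1 = 2g.
46 = 2g
g = 46 / 2 = 23

23


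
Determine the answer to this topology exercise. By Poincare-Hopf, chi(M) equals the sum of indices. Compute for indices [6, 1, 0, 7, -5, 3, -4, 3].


Poincare-Hopf: chi(M) = sum of indices of zeros.
chi = (6) + (1) + (0) + (7) + (-5) + (3) + (-4) + (3) = 11

11


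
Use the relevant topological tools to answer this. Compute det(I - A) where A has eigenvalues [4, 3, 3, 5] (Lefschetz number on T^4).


For a torus self-map: L(f) = det(I - A) where A acts on H_1.
L(f) = (1-4) * (1-3) * (1-3) * (1-5) = -3 * -2 * -2 * -4 = 48

48


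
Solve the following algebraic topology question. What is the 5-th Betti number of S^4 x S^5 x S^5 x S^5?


Each S^d has Poincare polynomial 1 + t^d.
The product S^4 x S^5 x S^5 x S^5 has Poincare polynomial prod(1+t^d_i).
Expanding: b_0=1, b_4=1, b_5=3, b_9=3, b_10=3, b_14=3, b_15=1, b_19=1.
b_5 = 3

3


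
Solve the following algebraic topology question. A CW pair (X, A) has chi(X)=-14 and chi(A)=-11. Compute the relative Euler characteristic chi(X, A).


Relative Euler characteristic: chi(X, A) = chi(X) - chi(A).
= -14 - (-11) = -3

-3


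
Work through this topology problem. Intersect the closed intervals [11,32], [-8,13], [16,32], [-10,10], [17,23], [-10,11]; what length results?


Intersection = [max(a_i), min(b_i)] = [17, 10].
Since 17 > 10, the intersection is empty.
Length = 0

0


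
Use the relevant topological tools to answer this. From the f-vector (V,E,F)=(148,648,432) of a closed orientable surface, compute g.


chi = V - E + F = 148 - 648 + 432 = -68
For orientable closed surface: chi = 2 - 2g, so g = (2 - chi)/2.
g = (2 - (-68)) / 2 = 70 / 2 = 35

35


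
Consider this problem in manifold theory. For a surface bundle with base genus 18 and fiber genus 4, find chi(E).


For a fiber bundle F -> E -> B (with CW structure): chi(E) = chi(B) * chi(F).
chi(Sigma_18) = -34, chi(Sigma_4) = -6.
chi(E) = (-34) * (-6) = 204

204


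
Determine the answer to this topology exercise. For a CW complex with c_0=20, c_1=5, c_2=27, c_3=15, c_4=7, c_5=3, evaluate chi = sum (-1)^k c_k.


chi = sum_k (-1)^k c_k.
= (-1)^0*20 + (-1)^1*5 + (-1)^2*27 + (-1)^3*15 + (-1)^4*7 + (-1)^5*3
= (20) + (-5) + (27) + (-15) + (7) + (-3)
= 31

31


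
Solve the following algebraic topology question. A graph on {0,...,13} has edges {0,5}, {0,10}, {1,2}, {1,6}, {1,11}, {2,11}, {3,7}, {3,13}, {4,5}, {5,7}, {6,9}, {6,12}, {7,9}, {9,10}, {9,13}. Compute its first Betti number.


b_1 = E - V + (number of components).
E = 15, V = 14, components = 2.
b_1 = 15 - 14 + 2 = 3

3


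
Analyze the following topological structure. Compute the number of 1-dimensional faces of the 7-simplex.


Delta^7 has 7+1 vertices. A 1-face is a choice of 1+1 vertices.
f_1 = C(7+1, 1+1) = C(8,2) = 28

28


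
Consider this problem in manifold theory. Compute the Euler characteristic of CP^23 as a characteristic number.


For any closed oriented manifold, <e(TM),[M]> = chi(M).
chi(CP^23) = 23+1 = 24

24


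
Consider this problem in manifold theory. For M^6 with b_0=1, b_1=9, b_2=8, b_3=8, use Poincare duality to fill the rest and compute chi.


By Poincare duality b_k = b_{6-k}, so full Betti numbers: b_0=1, b_1=9, b_2=8, b_3=8, b_4=8, b_5=9, b_6=1.
chi = sum (-1)^k b_k = -8

-8


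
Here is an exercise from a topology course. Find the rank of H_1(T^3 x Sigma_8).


pi_1(A x B) = pi_1(A) x pi_1(B); rank of abelianization = b_1.
b_1(T^3) = 3, b_1(Sigma_8) = 2*8 = 16.
b_1(product) = 3 + 16 = 19

19


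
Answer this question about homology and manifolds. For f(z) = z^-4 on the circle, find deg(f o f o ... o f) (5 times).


deg(f) = -4. Degree is multiplicative: deg(f^5) = (deg f)^5.
deg(f^5) = (-4)^5 = -1024

-1024


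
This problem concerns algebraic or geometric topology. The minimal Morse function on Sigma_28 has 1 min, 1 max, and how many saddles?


A perfect Morse function has m_k = b_k.
For Sigma_28: b_0=1, b_1=2g=56, b_2=1.
Saddles m_1 = 2g = 56

56


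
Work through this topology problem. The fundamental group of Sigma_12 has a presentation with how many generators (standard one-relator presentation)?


Standard presentation: pi_1(Sigma_g) = <a_1,b_1,...,a_g,b_g | [a_1,b_1]...[a_g,b_g] = 1>.
Number of generators = 2g = 2*12 = 24

24


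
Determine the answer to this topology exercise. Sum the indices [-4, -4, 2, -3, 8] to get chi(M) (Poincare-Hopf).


Poincare-Hopf: chi(M) = sum of indices of zeros.
chi = (-4) + (-4) + (2) + (-3) + (8) = -1

-1


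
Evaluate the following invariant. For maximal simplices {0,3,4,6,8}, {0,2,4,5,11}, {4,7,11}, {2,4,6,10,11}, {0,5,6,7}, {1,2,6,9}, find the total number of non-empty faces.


Each maximal simplex on m vertices has 2^m - 1 nonempty faces.
Take the union (dedupe shared faces).
Total distinct faces = 106

106


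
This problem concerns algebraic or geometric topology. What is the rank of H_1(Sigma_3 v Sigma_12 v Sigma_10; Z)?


For a wedge X v Y: reduced H_k(X v Y) = H_k(X) + H_k(Y).
Each Sigma_g contributes b_1 = 2g.
b_1 = 6 + 24 + 20 = 50

50


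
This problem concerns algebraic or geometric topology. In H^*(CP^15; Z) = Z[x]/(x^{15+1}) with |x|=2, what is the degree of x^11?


|x| = 2 in H^*(CP^n).
|x^11| = 11 * |x| = 11 * 2 = 22

22


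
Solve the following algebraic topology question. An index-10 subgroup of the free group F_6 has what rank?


Nielsen-Schreier: an index-n subgroup of F_r is free of rank 1 + n(r-1).
Equivalently: chi(cover) = n*chi(base); chi(vee_r S^1) = 1 - 6 = -5.
chi(E) = 10*(-5) = -50; rank = 1 - chi(E) = 1 - (-50) = 51.
rank = 1 + 10*(6-1) = 1 + 50 = 51

51


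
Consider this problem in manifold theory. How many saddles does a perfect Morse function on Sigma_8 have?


A perfect Morse function has m_k = b_k.
For Sigma_8: b_0=1, b_1=2g=16, b_2=1.
Saddles m_1 = 2g = 16

16


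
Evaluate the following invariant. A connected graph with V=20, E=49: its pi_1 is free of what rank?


For a connected graph: rank(pi_1) = b_1 = E - V + 1 = 1 - chi.
chi = V - E = 20 - 49 = -29.
rank = 1 - (-29) = 49 - 20 + 1 = 30

30


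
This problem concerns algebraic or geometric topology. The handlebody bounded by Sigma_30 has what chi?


A genus-g handlebody deformation retracts to a wedge of g circles.
chi(vee_g S^1) = 1 - g.
chi(H_30) = 1 - 30 = -29

-29


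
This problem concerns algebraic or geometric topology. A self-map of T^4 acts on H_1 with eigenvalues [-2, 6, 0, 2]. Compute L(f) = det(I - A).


For a torus self-map: L(f) = det(I - A) where A acts on H_1.
L(f) = (1--2) * (1-6) * (1-0) * (1-2) = 3 * -5 * 1 * -1 = 15

15


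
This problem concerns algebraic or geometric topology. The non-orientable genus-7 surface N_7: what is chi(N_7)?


For a non-orientable closed surface with k crosscaps: chi = 2 - k.
Here k = 7.
chi = 2 - 7 = -5

-5


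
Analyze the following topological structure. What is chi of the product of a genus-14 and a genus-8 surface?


chi(Sigma_14) = 2 - 2*14 = -26
chi(Sigma_8) = 2 - 2*8 = -14
chi(product) = (-26) * (-14) = 364

364


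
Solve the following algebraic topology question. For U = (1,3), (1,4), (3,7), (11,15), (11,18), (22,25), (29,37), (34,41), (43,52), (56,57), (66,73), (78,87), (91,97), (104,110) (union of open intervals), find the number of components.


Sort and merge overlapping open intervals.
Merged: (1,7), (11,18), (22,25), (29,41), (43,52), (56,57), (66,73), (78,87), (91,97), (104,110).
Number of components = 10

10
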